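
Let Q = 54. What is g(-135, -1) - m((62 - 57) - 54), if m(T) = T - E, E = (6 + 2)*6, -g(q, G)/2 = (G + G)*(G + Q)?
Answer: 309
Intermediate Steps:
g(q, G) = -4*G*(54 + G) (g(q, G) = -2*(G + G)*(G + 54) = -2*2*G*(54 + G) = -4*G*(54 + G))
E = 48 (E = 8*6 = 48)
m(T) = -48 + T (m(T) = T - 1*48 = T - 48 = -48 + T)
g(-135, -1) - m((62 - 57) - 54) = -4*(-1)*(54 - 1) - (-48 + ((62 - 57) - 54)) = -4*(-1)*53 - (-48 + (5 - 54)) = 212 - (-48 - 49) = 212 - 1*(-97) = 212 + 97 = 309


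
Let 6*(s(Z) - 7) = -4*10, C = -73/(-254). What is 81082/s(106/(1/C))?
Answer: 243246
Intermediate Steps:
C = 73/254 (C = -73*(-1/254) = 73/254 ≈ 0.28740)
s(Z) = ⅓ (s(Z) = 7 + (-4*10)/6 = 7 + (⅙)*(-40) = 7 - 20/3 = ⅓)
81082/s(106/(1/C)) = 81082/(⅓) = 81082*3 = 243246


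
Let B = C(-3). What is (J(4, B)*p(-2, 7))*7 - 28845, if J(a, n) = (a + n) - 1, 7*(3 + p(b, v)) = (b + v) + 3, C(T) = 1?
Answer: -28897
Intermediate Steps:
B = 1
p(b, v) = -18/7 + b/7 + v/7 (p(b, v) = -3 + ((b + v) + 3)/7 = -3 + (3 + b + v)/7 = -3 + (3/7 + b/7 + v/7) = -18/7 + b/7 + v/7)
J(a, n) = -1 + a + n
(J(4, B)*p(-2, 7))*7 - 28845 = ((-1 + 4 + 1)*(-18/7 + (⅐)*(-2) + (⅐)*7))*7 - 28845 = (4*(-18/7 - 2/7 + 1))*7 - 28845 = (4*(-13/7))*7 - 28845 = -52/7*7 - 28845 = -52 - 28845 = -28897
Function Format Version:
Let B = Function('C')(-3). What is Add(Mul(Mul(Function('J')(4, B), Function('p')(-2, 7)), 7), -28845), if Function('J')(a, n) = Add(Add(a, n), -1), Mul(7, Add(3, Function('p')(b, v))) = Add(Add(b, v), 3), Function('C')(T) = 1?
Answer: -28897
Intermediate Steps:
B = 1
Function('p')(b, v) = Add(Rational(-18, 7), Mul(Rational(1, 7), b), Mul(Rational(1, 7), v)) (Function('p')(b, v) = Add(-3, Mul(Rational(1, 7), Add(Add(b, v), 3))) = Add(-3, Mul(Rational(1, 7), Add(3, b, v))) = Add(-3, Add(Rational(3, 7), Mul(Rational(1, 7), b), Mul(Rational(1, 7), v))) = Add(Rational(-18, 7), Mul(Rational(1, 7), b), Mul(Rational(1, 7), v)))
Function('J')(a, n) = Add(-1, a, n)
Add(Mul(Mul(Function('J')(4, B), Function('p')(-2, 7)), 7), -28845) = Add(Mul(Mul(Add(-1, 4, 1), Add(Rational(-18, 7), Mul(Rational(1, 7), -2), Mul(Rational(1, 7), 7))), 7), -28845) = Add(Mul(Mul(4, Add(Rational(-18, 7), Rational(-2, 7), 1)), 7), -28845) = Add(Mul(Mul(4, Rational(-13, 7)), 7), -28845) = Add(Mul(Rational(-52, 7), 7), -28845) = Add(-52, -28845) = -28897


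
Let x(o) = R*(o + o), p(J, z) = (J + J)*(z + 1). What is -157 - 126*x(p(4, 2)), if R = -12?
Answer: 72419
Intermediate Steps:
p(J, z) = 2*J*(1 + z) (p(J, z) = (2*J)*(1 + z) = 2*J*(1 + z))
x(o) = -24*o (x(o) = -12*(o + o) = -24*o)
-157 - 126*x(p(4, 2)) = -157 - (-3024)*2*4*(1 + 2) = -157 - (-3024)*2*4*3 = -157 - (-3024)*24 = -157 - 126*(-576) = -157 + 72576 = 72419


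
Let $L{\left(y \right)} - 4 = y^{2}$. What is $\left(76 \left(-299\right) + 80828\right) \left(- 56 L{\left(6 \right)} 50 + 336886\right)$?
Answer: $13066776144$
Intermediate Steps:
$L{\left(y \right)} = 4 + y^{2}$
$\left(76 \left(-299\right) + 80828\right) \left(- 56 L{\left(6 \right)} 50 + 336886\right) = \left(76 \left(-299\right) + 80828\right) \left(- 56 \left(4 + 6^{2}\right) 50 + 336886\right) = \left(-22724 + 80828\right) \left(- 56 \left(4 + 36\right) 50 + 336886\right) = 58104 \left(\left(-56\right) 40 \cdot 50 + 336886\right) = 58104 \left(\left(-2240\right) 50 + 336886\right) = 58104 \left(-112000 + 336886\right) = 58104 \cdot 224886 = 13066776144$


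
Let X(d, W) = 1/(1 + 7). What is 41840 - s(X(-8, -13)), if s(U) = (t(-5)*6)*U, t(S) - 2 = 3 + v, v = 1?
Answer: 83671/2 ≈ 41836.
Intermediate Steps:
t(S) = 6 (t(S) = 2 + (3 + 1) = 2 + 4 = 6)
X(d, W) = ⅛ (X(d, W) = 1/8 = ⅛)
s(U) = 36*U (s(U) = (6*6)*U = 36*U)
41840 - s(X(-8, -13)) = 41840 - 36/8 = 41840 - 1*9/2 = 41840 - 9/2 = 83671/2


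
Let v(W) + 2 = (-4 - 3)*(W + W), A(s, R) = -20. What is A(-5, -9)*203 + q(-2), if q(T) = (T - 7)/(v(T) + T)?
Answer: -32483/8 ≈ -4060.4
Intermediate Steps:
v(W) = -2 - 14*W (v(W) = -2 + (-4 - 3)*(W + W) = -2 - 14*W)
q(T) = (-7 + T)/(-2 - 13*T) (q(T) = (T - 7)/((-2 - 14*T) + T) = (-7 + T)/(-2 - 13*T))
A(-5, -9)*203 + q(-2) = -20*203 + (7 - 1*(-2))/(2 + 13*(-2)) = -4060 + (7 + 2)/(2 - 26) = -4060 + 9/(-24) = -4060 - 1/24*9 = -4060 - 3/8 = -32483/8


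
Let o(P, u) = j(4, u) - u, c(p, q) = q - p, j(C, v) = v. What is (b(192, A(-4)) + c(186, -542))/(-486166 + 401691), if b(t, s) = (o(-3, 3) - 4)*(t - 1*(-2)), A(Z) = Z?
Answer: 1504/84475 ≈ 0.017804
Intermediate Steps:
o(P, u) = 0 (o(P, u) = u - u = 0)
b(t, s) = -8 - 4*t (b(t, s) = (0 - 4)*(t - 1*(-2)) = -4*(t + 2) = -4*(2 + t) = -8 - 4*t)
(b(192, A(-4)) + c(186, -542))/(-486166 + 401691) = ((-8 - 4*192) + (-542 - 1*186))/(-486166 + 401691) = ((-8 - 768) + (-542 - 186))/(-84475) = (-776 - 728)*(-1/84475) = -1504*(-1/84475) = 1504/84475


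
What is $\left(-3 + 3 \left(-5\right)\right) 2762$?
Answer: $-49716$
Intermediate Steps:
$\left(-3 + 3 \left(-5\right)\right) 2762 = \left(-3 - 15\right) 2762 = \left(-18\right) 2762 = -49716$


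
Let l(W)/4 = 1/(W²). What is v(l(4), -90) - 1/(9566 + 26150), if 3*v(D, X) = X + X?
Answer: -2142961/35716 ≈ -60.000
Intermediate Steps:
l(W) = 4/W² (l(W) = 4/(W²) = 4/W²)
v(D, X) = 2*X/3 (v(D, X) = (X + X)/3 = (2*X)/3 = 2*X/3)
v(l(4), -90) - 1/(9566 + 26150) = (⅔)*(-90) - 1/(9566 + 26150) = -60 - 1/35716 = -2142961/35716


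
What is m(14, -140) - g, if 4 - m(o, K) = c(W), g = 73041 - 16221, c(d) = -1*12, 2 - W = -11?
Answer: -56804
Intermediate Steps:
W = 13 (W = 2 - 1*(-11) = 2 + 11 = 13)
c(d) = -12
g = 56820
m(o, K) = 16 (m(o, K) = 4 - 1*(-12) = 4 + 12 = 16)
m(14, -140) - g = 16 - 1*56820 = 16 - 56820 = -56804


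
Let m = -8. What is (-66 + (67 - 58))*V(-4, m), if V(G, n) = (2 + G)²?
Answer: -228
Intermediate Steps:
(-66 + (67 - 58))*V(-4, m) = (-66 + (67 - 58))*(2 - 4)² = (-66 + 9)*(-2)² = -57*4 = -228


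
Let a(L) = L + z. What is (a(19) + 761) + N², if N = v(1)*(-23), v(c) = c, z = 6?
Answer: 1315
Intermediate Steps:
a(L) = 6 + L (a(L) = L + 6 = 6 + L)
N = -23 (N = 1*(-23) = -23)
(a(19) + 761) + N² = ((6 + 19) + 761) + (-23)² = (25 + 761) + 529 = 786 + 529 = 1315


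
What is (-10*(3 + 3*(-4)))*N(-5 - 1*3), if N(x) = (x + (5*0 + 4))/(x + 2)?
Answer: 60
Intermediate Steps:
N(x) = (4 + x)/(2 + x) (N(x) = (x + (0 + 4))/(2 + x) = (x + 4)/(2 + x) = (4 + x)/(2 + x))
(-10*(3 + 3*(-4)))*N(-5 - 1*3) = (-10*(3 + 3*(-4)))*((4 + (-5 - 1*3))/(2 + (-5 - 1*3))) = (-10*(3 - 12))*((4 + (-5 - 3))/(2 + (-5 - 3))) = (-10*(-9))*((4 - 8)/(2 - 8)) = 90*(-4/(-6)) = 90*(-⅙*(-4)) = 90*(⅔) = 60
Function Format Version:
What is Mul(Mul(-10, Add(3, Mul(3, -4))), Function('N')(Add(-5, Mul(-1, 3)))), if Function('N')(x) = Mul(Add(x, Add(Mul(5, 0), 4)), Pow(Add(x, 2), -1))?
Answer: 60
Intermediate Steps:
Function('N')(x) = Mul(Pow(Add(2, x), -1), Add(4, x)) (Function('N')(x) = Mul(Add(x, Add(0, 4)), Pow(Add(2, x), -1)) = Mul(Add(x, 4), Pow(Add(2, x), -1)) = Mul(Add(4, x), Pow(Add(2, x), -1)) = Mul(Pow(Add(2, x), -1), Add(4, x)))
Mul(Mul(-10, Add(3, Mul(3, -4))), Function('N')(Add(-5, Mul(-1, 3)))) = Mul(Mul(-10, Add(3, Mul(3, -4))), Mul(Pow(Add(2, Add(-5, Mul(-1, 3))), -1), Add(4, Add(-5, Mul(-1, 3))))) = Mul(Mul(-10, Add(3, -12)), Mul(Pow(Add(2, Add(-5, -3)), -1), Add(4, Add(-5, -3)))) = Mul(Mul(-10, -9), Mul(Pow(Add(2, -8), -1), Add(4, -8))) = Mul(90, Mul(Pow(-6, -1), -4)) = Mul(90, Mul(Rational(-1, 6), -4)) = Mul(90, Rational(2, 3)) = 60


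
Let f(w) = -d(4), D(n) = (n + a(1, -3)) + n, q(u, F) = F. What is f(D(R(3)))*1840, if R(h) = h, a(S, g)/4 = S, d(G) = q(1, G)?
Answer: -7360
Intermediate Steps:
d(G) = G
a(S, g) = 4*S
D(n) = 4 + 2*n (D(n) = (n + 4*1) + n = (n + 4) + n = (4 + n) + n = 4 + 2*n)
f(w) = -4 (f(w) = -1*4 = -4)
f(D(R(3)))*1840 = -4*1840 = -7360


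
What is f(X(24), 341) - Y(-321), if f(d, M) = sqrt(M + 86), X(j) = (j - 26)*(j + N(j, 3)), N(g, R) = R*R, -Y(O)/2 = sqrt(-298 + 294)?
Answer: sqrt(427) + 4*I ≈ 20.664 + 4.0*I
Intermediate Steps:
Y(O) = -4*I (Y(O) = -2*sqrt(-298 + 294) = -4*I)
N(g, R) = R**2
X(j) = (-26 + j)*(9 + j) (X(j) = (j - 26)*(j + 3**2) = (-26 + j)*(j + 9) = (-26 + j)*(9 + j))
f(d, M) = sqrt(86 + M)
f(X(24), 341) - Y(-321) = sqrt(86 + 341) - (-4)*I = sqrt(427) + 4*I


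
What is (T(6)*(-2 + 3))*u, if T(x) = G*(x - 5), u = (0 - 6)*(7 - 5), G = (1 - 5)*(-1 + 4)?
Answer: 144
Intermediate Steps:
G = -12 (G = -4*3 = -12)
u = -12 (u = -6*2 = -12)
T(x) = 60 - 12*x (T(x) = -12*(x - 5) = -12*(-5 + x) = 60 - 12*x)
(T(6)*(-2 + 3))*u = ((60 - 12*6)*(-2 + 3))*(-12) = ((60 - 72)*1)*(-12) = -12*1*(-12) = -12*(-12) = 144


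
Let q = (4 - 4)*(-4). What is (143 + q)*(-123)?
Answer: -17589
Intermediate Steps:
q = 0 (q = 0*(-4) = 0)
(143 + q)*(-123) = (143 + 0)*(-123) = 143*(-123) = -17589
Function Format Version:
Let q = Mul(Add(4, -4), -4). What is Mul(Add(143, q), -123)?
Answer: -17589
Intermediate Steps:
q = 0 (q = Mul(0, -4) = 0)
Mul(Add(143, q), -123) = Mul(Add(143, 0), -123) = Mul(143, -123) = -17589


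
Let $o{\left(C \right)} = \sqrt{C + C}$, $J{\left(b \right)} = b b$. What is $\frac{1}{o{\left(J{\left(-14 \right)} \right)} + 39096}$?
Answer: $\frac{4887}{191062103} - \frac{7 \sqrt{2}}{764248412} \approx 2.5565 \cdot 10^{-5}$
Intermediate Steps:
$J{\left(b \right)} = b^{2}$
$o{\left(C \right)} = \sqrt{2} \sqrt{C}$ ($o{\left(C \right)} = \sqrt{2 C} = \sqrt{2} \sqrt{C}$)
$\frac{1}{o{\left(J{\left(-14 \right)} \right)} + 39096} = \frac{1}{\sqrt{2} \sqrt{\left(-14\right)^{2}} + 39096} = \frac{1}{\sqrt{2} \sqrt{196} + 39096} = \frac{1}{\sqrt{2} \cdot 14 + 39096} = \frac{1}{14 \sqrt{2} + 39096} = \frac{1}{39096 + 14 \sqrt{2}}$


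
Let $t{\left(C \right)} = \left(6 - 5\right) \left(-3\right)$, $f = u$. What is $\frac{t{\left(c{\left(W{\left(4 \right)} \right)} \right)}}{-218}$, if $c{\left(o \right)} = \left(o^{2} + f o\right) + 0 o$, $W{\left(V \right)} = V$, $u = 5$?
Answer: $\frac{3}{218} \approx 0.013761$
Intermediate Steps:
$f = 5$
$c{\left(o \right)} = o^{2} + 5 o$ ($c{\left(o \right)} = \left(o^{2} + 5 o\right) + 0 o = \left(o^{2} + 5 o\right) + 0 = o^{2} + 5 o$)
$t{\left(C \right)} = -3$ ($t{\left(C \right)} = 1 \left(-3\right) = -3$)
$\frac{t{\left(c{\left(W{\left(4 \right)} \right)} \right)}}{-218} = - \frac{3}{-218} = \left(-3\right) \left(- \frac{1}{218}\right) = \frac{3}{218}$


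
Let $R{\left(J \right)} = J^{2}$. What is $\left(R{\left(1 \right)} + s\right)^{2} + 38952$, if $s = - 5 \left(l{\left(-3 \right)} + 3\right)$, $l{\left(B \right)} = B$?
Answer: $38953$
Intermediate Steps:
$s = 0$ ($s = - 5 \left(-3 + 3\right) = \left(-5\right) 0 = 0$)
$\left(R{\left(1 \right)} + s\right)^{2} + 38952 = \left(1^{2} + 0\right)^{2} + 38952 = \left(1 + 0\right)^{2} + 38952 = 1^{2} + 38952 = 1 + 38952 = 38953$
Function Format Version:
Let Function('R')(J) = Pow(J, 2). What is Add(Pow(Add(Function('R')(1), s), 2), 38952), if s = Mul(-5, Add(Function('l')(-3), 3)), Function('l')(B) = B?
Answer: 38953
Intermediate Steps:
s = 0 (s = Mul(-5, Add(-3, 3)) = Mul(-5, 0) = 0)
Add(Pow(Add(Function('R')(1), s), 2), 38952) = Add(Pow(Add(Pow(1, 2), 0), 2), 38952) = Add(Pow(Add(1, 0), 2), 38952) = Add(Pow(1, 2), 38952) = Add(1, 38952) = 38953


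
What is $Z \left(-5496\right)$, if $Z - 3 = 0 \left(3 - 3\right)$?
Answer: $-16488$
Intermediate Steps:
$Z = 3$ ($Z = 3 + 0 \left(3 - 3\right) = 3 + 0 \cdot 0 = 3 + 0 = 3$)
$Z \left(-5496\right) = 3 \left(-5496\right) = -16488$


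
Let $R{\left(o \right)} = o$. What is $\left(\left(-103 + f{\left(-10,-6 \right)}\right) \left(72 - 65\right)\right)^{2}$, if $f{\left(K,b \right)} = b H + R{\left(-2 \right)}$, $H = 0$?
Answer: $540225$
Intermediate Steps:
$f{\left(K,b \right)} = -2$ ($f{\left(K,b \right)} = b 0 - 2 = 0 - 2 = -2$)
$\left(\left(-103 + f{\left(-10,-6 \right)}\right) \left(72 - 65\right)\right)^{2} = \left(\left(-103 - 2\right) \left(72 - 65\right)\right)^{2} = \left(\left(-105\right) 7\right)^{2} = \left(-735\right)^{2} = 540225$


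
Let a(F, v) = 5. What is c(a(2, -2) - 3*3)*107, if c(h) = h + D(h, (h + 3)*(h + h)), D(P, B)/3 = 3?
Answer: 535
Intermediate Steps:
D(P, B) = 9 (D(P, B) = 3*3 = 9)
c(h) = 9 + h (c(h) = h + 9 = 9 + h)
c(a(2, -2) - 3*3)*107 = (9 + (5 - 3*3))*107 = (9 + (5 - 9))*107 = (9 - 4)*107 = 5*107 = 535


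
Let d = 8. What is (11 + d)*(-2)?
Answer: -38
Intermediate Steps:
(11 + d)*(-2) = (11 + 8)*(-2) = 19*(-2) = -38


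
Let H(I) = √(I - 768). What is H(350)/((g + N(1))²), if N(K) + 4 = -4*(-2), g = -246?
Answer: I*√418/58564 ≈ 0.00034911*I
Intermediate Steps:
N(K) = 4 (N(K) = -4 - 4*(-2) = -4 + 8 = 4)
H(I) = √(-768 + I)
H(350)/((g + N(1))²) = √(-768 + 350)/((-246 + 4)²) = √(-418)/((-242)²) = (I*√418)/58564 = (I*√418)*(1/58564) = I*√418/58564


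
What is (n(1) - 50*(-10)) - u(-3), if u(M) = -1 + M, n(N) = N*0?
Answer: 504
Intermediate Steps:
n(N) = 0
(n(1) - 50*(-10)) - u(-3) = (0 - 50*(-10)) - (-1 - 3) = (0 + 500) - 1*(-4) = 500 + 4 = 504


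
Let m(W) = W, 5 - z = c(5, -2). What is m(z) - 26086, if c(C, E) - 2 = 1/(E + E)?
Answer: -104331/4 ≈ -26083.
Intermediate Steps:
c(C, E) = 2 + 1/(2*E) (c(C, E) = 2 + 1/(E + E) = 2 + 1/(2*E))
z = 13/4 (z = 5 - (2 + (1/2)/(-2)) = 5 - (2 + (1/2)*(-1/2)) = 5 - (2 - 1/4) = 5 - 1*7/4 = 5 - 7/4 = 13/4 ≈ 3.2500)
m(z) - 26086 = 13/4 - 26086 = -104331/4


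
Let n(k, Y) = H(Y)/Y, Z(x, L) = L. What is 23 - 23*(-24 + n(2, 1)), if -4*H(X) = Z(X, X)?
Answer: 2323/4 ≈ 580.75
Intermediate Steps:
H(X) = -X/4
n(k, Y) = -¼ (n(k, Y) = (-Y/4)/Y = -¼)
23 - 23*(-24 + n(2, 1)) = 23 - 23*(-24 - ¼) = 23 - 23*(-97/4) = 23 + 2231/4 = 2323/4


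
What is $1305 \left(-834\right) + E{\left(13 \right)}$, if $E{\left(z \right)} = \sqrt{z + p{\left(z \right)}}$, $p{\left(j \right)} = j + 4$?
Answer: $-1088370 + \sqrt{30} \approx -1.0884 \cdot 10^{6}$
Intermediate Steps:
$p{\left(j \right)} = 4 + j$
$E{\left(z \right)} = \sqrt{4 + 2 z}$ ($E{\left(z \right)} = \sqrt{z + \left(4 + z\right)} = \sqrt{4 + 2 z}$)
$1305 \left(-834\right) + E{\left(13 \right)} = 1305 \left(-834\right) + \sqrt{4 + 2 \cdot 13} = -1088370 + \sqrt{4 + 26} = -1088370 + \sqrt{30}$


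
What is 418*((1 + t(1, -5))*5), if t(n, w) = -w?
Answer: 12540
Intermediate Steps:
418*((1 + t(1, -5))*5) = 418*((1 - 1*(-5))*5) = 418*((1 + 5)*5) = 418*(6*5) = 418*30 = 12540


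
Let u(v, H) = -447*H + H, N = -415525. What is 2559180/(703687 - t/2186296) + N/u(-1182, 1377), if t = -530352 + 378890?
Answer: 2037736632597685555/472418976261859794 ≈ 4.3134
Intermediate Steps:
t = -151462
u(v, H) = -446*H
2559180/(703687 - t/2186296) + N/u(-1182, 1377) = 2559180/(703687 - (-151462)/2186296) - 415525/((-446*1377)) = 2559180/(703687 - (-151462)/2186296) - 415525/(-614142) = 2559180/(703687 - 1*(-75731/1093148)) - 415525*(-1/614142) = 2559180/(703687 + 75731/1093148) + 415525/614142 = 2559180/(769234112407/1093148) + 415525/614142 = 2559180*(1093148/769234112407) + 415525/614142 = 2797562498640/769234112407 + 415525/614142 = 2037736632597685555/472418976261859794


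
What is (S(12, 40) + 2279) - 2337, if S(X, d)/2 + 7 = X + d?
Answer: 32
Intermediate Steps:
S(X, d) = -14 + 2*X + 2*d (S(X, d) = -14 + 2*(X + d) = -14 + (2*X + 2*d) = -14 + 2*X + 2*d)
(S(12, 40) + 2279) - 2337 = ((-14 + 2*12 + 2*40) + 2279) - 2337 = ((-14 + 24 + 80) + 2279) - 2337 = (90 + 2279) - 2337 = 2369 - 2337 = 32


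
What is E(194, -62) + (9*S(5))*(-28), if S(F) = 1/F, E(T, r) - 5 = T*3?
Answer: 2683/5 ≈ 536.60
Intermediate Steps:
E(T, r) = 5 + 3*T (E(T, r) = 5 + T*3 = 5 + 3*T)
E(194, -62) + (9*S(5))*(-28) = (5 + 3*194) + (9/5)*(-28) = (5 + 582) + (9*(1/5))*(-28) = 587 + (9/5)*(-28) = 587 - 252/5 = 2683/5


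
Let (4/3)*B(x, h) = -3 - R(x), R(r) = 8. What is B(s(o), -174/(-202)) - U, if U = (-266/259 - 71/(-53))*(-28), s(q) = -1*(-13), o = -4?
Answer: 3943/7844 ≈ 0.50268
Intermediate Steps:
s(q) = 13
B(x, h) = -33/4 (B(x, h) = 3*(-3 - 1*8)/4 = 3*(-3 - 8)/4 = (¾)*(-11) = -33/4)
U = -17164/1961 (U = (-266*1/259 - 71*(-1/53))*(-28) = (-38/37 + 71/53)*(-28) = (613/1961)*(-28) = -17164/1961 ≈ -8.7527)
B(s(o), -174/(-202)) - U = -33/4 - 1*(-17164/1961) = -33/4 + 17164/1961 = 3943/7844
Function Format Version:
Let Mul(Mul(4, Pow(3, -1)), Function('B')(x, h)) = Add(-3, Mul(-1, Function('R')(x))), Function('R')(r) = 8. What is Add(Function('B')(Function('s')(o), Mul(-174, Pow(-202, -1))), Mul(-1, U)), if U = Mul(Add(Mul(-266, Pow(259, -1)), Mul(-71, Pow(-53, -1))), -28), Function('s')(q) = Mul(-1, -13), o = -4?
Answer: Rational(3943, 7844) ≈ 0.50268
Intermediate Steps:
Function('s')(q) = 13
Function('B')(x, h) = Rational(-33, 4) (Function('B')(x, h) = Mul(Rational(3, 4), Add(-3, Mul(-1, 8))) = Mul(Rational(3, 4), Add(-3, -8)) = Mul(Rational(3, 4), -11) = Rational(-33, 4))
U = Rational(-17164, 1961) (U = Mul(Add(Mul(-266, Rational(1, 259)), Mul(-71, Rational(-1, 53))), -28) = Mul(Add(Rational(-38, 37), Rational(71, 53)), -28) = Mul(Rational(613, 1961), -28) = Rational(-17164, 1961) ≈ -8.7527)
Add(Function('B')(Function('s')(o), Mul(-174, Pow(-202, -1))), Mul(-1, U)) = Add(Rational(-33, 4), Mul(-1, Rational(-17164, 1961))) = Add(Rational(-33, 4), Rational(17164, 1961)) = Rational(3943, 7844)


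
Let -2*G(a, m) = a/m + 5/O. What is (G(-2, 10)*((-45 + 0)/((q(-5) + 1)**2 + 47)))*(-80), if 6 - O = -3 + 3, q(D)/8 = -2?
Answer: -285/68 ≈ -4.1912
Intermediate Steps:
q(D) = -16 (q(D) = 8*(-2) = -16)
O = 6 (O = 6 - (-3 + 3) = 6 - 1*0 = 6 + 0 = 6)
G(a, m) = -5/12 - a/(2*m) (G(a, m) = -(a/m + 5/6)/2 = -(5/6 + a/m)/2 = -5/12 - a/(2*m))
(G(-2, 10)*((-45 + 0)/((q(-5) + 1)**2 + 47)))*(-80) = ((-5/12 - 1/2*(-2)/10)*((-45 + 0)/((-16 + 1)**2 + 47)))*(-80) = ((-5/12 - 1/2*(-2)*1/10)*(-45/((-15)**2 + 47)))*(-80) = ((-5/12 + 1/10)*(-45/(225 + 47)))*(-80) = -(-57)/(4*272)*(-80) = -19/60*(-45/272)*(-80) = (57/1088)*(-80) = -285/68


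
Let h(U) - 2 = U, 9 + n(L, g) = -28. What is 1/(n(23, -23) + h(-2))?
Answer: -1/37 ≈ -0.027027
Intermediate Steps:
n(L, g) = -37 (n(L, g) = -9 - 28 = -37)
h(U) = 2 + U
1/(n(23, -23) + h(-2)) = 1/(-37 + (2 - 2)) = 1/(-37 + 0) = 1/(-37) = -1/37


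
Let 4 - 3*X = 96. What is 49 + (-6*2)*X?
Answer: 417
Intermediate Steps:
X = -92/3 (X = 4/3 - ⅓*96 = 4/3 - 32 = -92/3 ≈ -30.667)
49 + (-6*2)*X = 49 - 6*2*(-92/3) = 49 - 12*(-92/3) = 49 + 368 = 417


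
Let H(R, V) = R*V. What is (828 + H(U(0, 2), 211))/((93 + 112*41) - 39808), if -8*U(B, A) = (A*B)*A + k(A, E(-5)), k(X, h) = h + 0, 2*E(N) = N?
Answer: -14303/561968 ≈ -0.025452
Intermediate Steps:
E(N) = N/2
k(X, h) = h
U(B, A) = 5/16 - B*A²/8 (U(B, A) = -((A*B)*A + (½)*(-5))/8 = -(B*A² - 5/2)/8 = -(-5/2 + B*A²)/8 = 5/16 - B*A²/8)
(828 + H(U(0, 2), 211))/((93 + 112*41) - 39808) = (828 + (5/16 - ⅛*0*2²)*211)/((93 + 112*41) - 39808) = (828 + (5/16 - ⅛*0*4)*211)/((93 + 4592) - 39808) = (828 + (5/16 + 0)*211)/(4685 - 39808) = (828 + (5/16)*211)/(-35123) = (828 + 1055/16)*(-1/35123) = (14303/16)*(-1/35123) = -14303/561968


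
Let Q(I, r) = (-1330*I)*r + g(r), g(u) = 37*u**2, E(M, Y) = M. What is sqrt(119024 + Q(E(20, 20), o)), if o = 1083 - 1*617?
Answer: 2*I*sqrt(1060451) ≈ 2059.6*I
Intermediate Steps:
o = 466 (o = 1083 - 617 = 466)
Q(I, r) = 37*r**2 - 1330*I*r (Q(I, r) = (-1330*I)*r + 37*r**2 = -1330*I*r + 37*r**2 = 37*r**2 - 1330*I*r)
sqrt(119024 + Q(E(20, 20), o)) = sqrt(119024 + 466*(-1330*20 + 37*466)) = sqrt(119024 + 466*(-26600 + 17242)) = sqrt(119024 + 466*(-9358)) = sqrt(119024 - 4360828) = sqrt(-4241804) = 2*I*sqrt(1060451)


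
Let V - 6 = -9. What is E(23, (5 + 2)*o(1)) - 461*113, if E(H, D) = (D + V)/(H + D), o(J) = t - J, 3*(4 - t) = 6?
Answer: -781393/15 ≈ -52093.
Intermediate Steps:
V = -3 (V = 6 - 9 = -3)
t = 2 (t = 4 - ⅓*6 = 4 - 2 = 2)
o(J) = 2 - J
E(H, D) = (-3 + D)/(D + H) (E(H, D) = (D - 3)/(H + D) = (-3 + D)/(D + H))
E(23, (5 + 2)*o(1)) - 461*113 = (-3 + (5 + 2)*(2 - 1*1))/((5 + 2)*(2 - 1*1) + 23) - 461*113 = (-3 + 7*(2 - 1))/(7*(2 - 1) + 23) - 52093 = (-3 + 7*1)/(7*1 + 23) - 52093 = (-3 + 7)/(7 + 23) - 52093 = 4/30 - 52093 = (1/30)*4 - 52093 = 2/15 - 52093 = -781393/15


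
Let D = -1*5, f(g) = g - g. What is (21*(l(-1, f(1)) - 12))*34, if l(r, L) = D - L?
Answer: -12138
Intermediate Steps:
f(g) = 0
D = -5
l(r, L) = -5 - L
(21*(l(-1, f(1)) - 12))*34 = (21*((-5 - 1*0) - 12))*34 = (21*((-5 + 0) - 12))*34 = (21*(-5 - 12))*34 = (21*(-17))*34 = -357*34 = -12138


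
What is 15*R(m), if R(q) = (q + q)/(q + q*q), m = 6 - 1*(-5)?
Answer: 5/2 ≈ 2.5000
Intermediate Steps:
m = 11 (m = 6 + 5 = 11)
R(q) = 2*q/(q + q²) (R(q) = (2*q)/(q + q²) = 2*q/(q + q²))
15*R(m) = 15*(2/(1 + 11)) = 15*(2/12) = 15*(2*(1/12)) = 15*(⅙) = 5/2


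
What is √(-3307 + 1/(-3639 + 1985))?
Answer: I*√9047014466/1654 ≈ 57.507*I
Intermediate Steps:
√(-3307 + 1/(-3639 + 1985)) = √(-3307 + 1/(-1654)) = √(-3307 - 1/1654) = √(-5469779/1654) = I*√9047014466/1654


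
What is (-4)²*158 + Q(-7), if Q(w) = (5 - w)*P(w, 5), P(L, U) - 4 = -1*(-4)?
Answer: 2624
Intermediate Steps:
P(L, U) = 8 (P(L, U) = 4 - 1*(-4) = 4 + 4 = 8)
Q(w) = 40 - 8*w (Q(w) = (5 - w)*8 = 40 - 8*w)
(-4)²*158 + Q(-7) = (-4)²*158 + (40 - 8*(-7)) = 16*158 + (40 + 56) = 2528 + 96 = 2624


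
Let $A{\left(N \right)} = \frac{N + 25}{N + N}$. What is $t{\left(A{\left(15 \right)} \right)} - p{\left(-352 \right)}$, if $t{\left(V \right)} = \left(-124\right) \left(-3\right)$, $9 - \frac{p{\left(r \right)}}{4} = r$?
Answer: $-1072$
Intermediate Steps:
$p{\left(r \right)} = 36 - 4 r$
$A{\left(N \right)} = \frac{25 + N}{2 N}$
$t{\left(V \right)} = 372$
$t{\left(A{\left(15 \right)} \right)} - p{\left(-352 \right)} = 372 - \left(36 - -1408\right) = 372 - \left(36 + 1408\right) = 372 - 1444 = -1072$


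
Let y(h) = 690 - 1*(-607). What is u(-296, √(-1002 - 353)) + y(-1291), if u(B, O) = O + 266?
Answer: 1563 + I*√1355 ≈ 1563.0 + 36.81*I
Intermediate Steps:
y(h) = 1297 (y(h) = 690 + 607 = 1297)
u(B, O) = 266 + O
u(-296, √(-1002 - 353)) + y(-1291) = (266 + √(-1002 - 353)) + 1297 = (266 + √(-1355)) + 1297 = (266 + I*√1355) + 1297 = 1563 + I*√1355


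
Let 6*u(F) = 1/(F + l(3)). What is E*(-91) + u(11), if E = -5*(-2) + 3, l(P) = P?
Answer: -99371/84 ≈ -1183.0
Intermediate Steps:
E = 13 (E = 10 + 3 = 13)
u(F) = 1/(6*(3 + F)) (u(F) = 1/(6*(F + 3)) = 1/(6*(3 + F)))
E*(-91) + u(11) = 13*(-91) + 1/(6*(3 + 11)) = -1183 + (1/6)/14 = -1183 + (1/6)*(1/14) = -1183 + 1/84 = -99371/84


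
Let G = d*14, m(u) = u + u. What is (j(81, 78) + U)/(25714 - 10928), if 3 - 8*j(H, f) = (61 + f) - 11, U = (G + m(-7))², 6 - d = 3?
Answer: 6147/118288 ≈ 0.051966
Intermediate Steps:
d = 3 (d = 6 - 1*3 = 6 - 3 = 3)
m(u) = 2*u
G = 42 (G = 3*14 = 42)
U = 784 (U = (42 + 2*(-7))² = (42 - 14)² = 28² = 784)
j(H, f) = -47/8 - f/8 (j(H, f) = 3/8 - ((61 + f) - 11)/8 = 3/8 - (50 + f)/8 = 3/8 + (-25/4 - f/8) = -47/8 - f/8)
(j(81, 78) + U)/(25714 - 10928) = ((-47/8 - ⅛*78) + 784)/(25714 - 10928) = ((-47/8 - 39/4) + 784)/14786 = (-125/8 + 784)*(1/14786) = (6147/8)*(1/14786) = 6147/118288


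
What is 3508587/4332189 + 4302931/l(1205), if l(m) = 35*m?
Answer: 6263028334228/60903357025 ≈ 102.84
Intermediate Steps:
3508587/4332189 + 4302931/l(1205) = 3508587/4332189 + 4302931/((35*1205)) = 3508587*(1/4332189) + 4302931/42175 = 1169529/1444063 + 4302931*(1/42175) = 1169529/1444063 + 4302931/42175 = 6263028334228/60903357025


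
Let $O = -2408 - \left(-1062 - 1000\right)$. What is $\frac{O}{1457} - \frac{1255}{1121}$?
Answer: $- \frac{2216401}{1633297} \approx -1.357$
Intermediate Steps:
$O = -346$ ($O = -2408 - \left(-1062 - 1000\right) = -2408 - -2062 = -2408 + 2062 = -346$)
$\frac{O}{1457} - \frac{1255}{1121} = - \frac{346}{1457} - \frac{1255}{1121} = - \frac{2216401}{1633297}$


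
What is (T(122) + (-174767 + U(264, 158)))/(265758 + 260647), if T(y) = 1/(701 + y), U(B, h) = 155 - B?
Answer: -143922947/433231315 ≈ -0.33221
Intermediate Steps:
(T(122) + (-174767 + U(264, 158)))/(265758 + 260647) = (1/(701 + 122) + (-174767 + (155 - 1*264)))/(265758 + 260647) = (1/823 + (-174767 + (155 - 264)))/526405 = (1/823 + (-174767 - 109))*(1/526405) = (1/823 - 174876)*(1/526405) = -143922947/823*1/526405 = -143922947/433231315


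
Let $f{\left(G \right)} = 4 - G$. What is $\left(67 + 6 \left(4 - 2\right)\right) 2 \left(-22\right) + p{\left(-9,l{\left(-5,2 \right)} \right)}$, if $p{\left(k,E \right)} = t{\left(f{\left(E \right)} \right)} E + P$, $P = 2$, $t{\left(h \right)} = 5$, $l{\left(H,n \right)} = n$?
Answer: $-3464$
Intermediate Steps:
$p{\left(k,E \right)} = 2 + 5 E$ ($p{\left(k,E \right)} = 5 E + 2 = 2 + 5 E$)
$\left(67 + 6 \left(4 - 2\right)\right) 2 \left(-22\right) + p{\left(-9,l{\left(-5,2 \right)} \right)} = \left(67 + 6 \left(4 - 2\right)\right) 2 \left(-22\right) + \left(2 + 5 \cdot 2\right) = \left(67 + 6 \cdot 2\right) \left(-44\right) + \left(2 + 10\right) = \left(67 + 12\right) \left(-44\right) + 12 = 79 \left(-44\right) + 12 = -3476 + 12 = -3464$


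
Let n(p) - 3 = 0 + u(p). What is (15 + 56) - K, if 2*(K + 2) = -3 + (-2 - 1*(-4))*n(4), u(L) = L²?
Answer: 111/2 ≈ 55.500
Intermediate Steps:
n(p) = 3 + p² (n(p) = 3 + (0 + p²) = 3 + p²)
K = 31/2 (K = -2 + (-3 + (-2 - 1*(-4))*(3 + 4²))/2 = -2 + (-3 + (-2 + 4)*(3 + 16))/2 = -2 + (-3 + 2*19)/2 = -2 + (-3 + 38)/2 = -2 + (½)*35 = -2 + 35/2 = 31/2 ≈ 15.500)
(15 + 56) - K = (15 + 56) - 1*31/2 = 71 - 31/2 = 111/2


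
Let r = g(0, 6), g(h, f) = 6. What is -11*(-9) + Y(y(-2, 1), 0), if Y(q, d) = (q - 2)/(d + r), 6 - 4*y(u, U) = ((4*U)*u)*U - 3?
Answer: 795/8 ≈ 99.375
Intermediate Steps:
y(u, U) = 9/4 - u*U² (y(u, U) = 3/2 - (((4*U)*u)*U - 3)/4 = 3/2 - ((4*U*u)*U - 3)/4 = 3/2 - (4*u*U² - 3)/4 = 3/2 - (-3 + 4*u*U²)/4 = 3/2 + (¾ - u*U²) = 9/4 - u*U²)
r = 6
Y(q, d) = (-2 + q)/(6 + d) (Y(q, d) = (q - 2)/(d + 6) = (-2 + q)/(6 + d))
-11*(-9) + Y(y(-2, 1), 0) = -11*(-9) + (-2 + (9/4 - 1*(-2)*1²))/(6 + 0) = 99 + (-2 + (9/4 - 1*(-2)*1))/6 = 99 + (-2 + (9/4 + 2))/6 = 99 + (-2 + 17/4)/6 = 99 + (⅙)*(9/4) = 99 + 3/8 = 795/8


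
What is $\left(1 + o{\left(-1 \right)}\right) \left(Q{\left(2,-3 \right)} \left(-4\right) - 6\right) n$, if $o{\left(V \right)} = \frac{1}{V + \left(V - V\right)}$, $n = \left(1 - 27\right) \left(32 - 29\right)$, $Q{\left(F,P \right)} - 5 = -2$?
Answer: $0$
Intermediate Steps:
$Q{\left(F,P \right)} = 3$ ($Q{\left(F,P \right)} = 5 - 2 = 3$)
$n = -78$ ($n = \left(-26\right) 3 = -78$)
$o{\left(V \right)} = \frac{1}{V}$ ($o{\left(V \right)} = \frac{1}{V + 0} = \frac{1}{V}$)
$\left(1 + o{\left(-1 \right)}\right) \left(Q{\left(2,-3 \right)} \left(-4\right) - 6\right) n = \left(1 + \frac{1}{-1}\right) \left(3 \left(-4\right) - 6\right) \left(-78\right) = \left(1 - 1\right) \left(-12 - 6\right) \left(-78\right) = 0 \left(-18\right) \left(-78\right) = 0 \left(-78\right) = 0$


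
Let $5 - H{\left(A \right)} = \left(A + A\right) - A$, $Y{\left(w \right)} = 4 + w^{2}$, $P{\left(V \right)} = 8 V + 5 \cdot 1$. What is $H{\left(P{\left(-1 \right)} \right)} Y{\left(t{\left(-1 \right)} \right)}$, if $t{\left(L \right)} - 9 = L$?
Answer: $544$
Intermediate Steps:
$t{\left(L \right)} = 9 + L$
$P{\left(V \right)} = 5 + 8 V$ ($P{\left(V \right)} = 8 V + 5 = 5 + 8 V$)
$H{\left(A \right)} = 5 - A$ ($H{\left(A \right)} = 5 - \left(\left(A + A\right) - A\right) = 5 - \left(2 A - A\right) = 5 - A$)
$H{\left(P{\left(-1 \right)} \right)} Y{\left(t{\left(-1 \right)} \right)} = \left(5 - \left(5 + 8 \left(-1\right)\right)\right) \left(4 + \left(9 - 1\right)^{2}\right) = \left(5 - \left(5 - 8\right)\right) \left(4 + 8^{2}\right) = \left(5 - -3\right) \left(4 + 64\right) = \left(5 + 3\right) 68 = 8 \cdot 68 = 544$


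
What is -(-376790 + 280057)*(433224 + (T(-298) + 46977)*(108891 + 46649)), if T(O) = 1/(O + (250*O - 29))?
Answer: 52891527866581147744/74827 ≈ 7.0685e+14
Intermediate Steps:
T(O) = 1/(-29 + 251*O) (T(O) = 1/(O + (-29 + 250*O)) = 1/(-29 + 251*O))
-(-376790 + 280057)*(433224 + (T(-298) + 46977)*(108891 + 46649)) = -(-376790 + 280057)*(433224 + (1/(-29 + 251*(-298)) + 46977)*(108891 + 46649)) = -(-96733)*(433224 + (1/(-29 - 74798) + 46977)*155540) = -(-96733)*(433224 + (1/(-74827) + 46977)*155540) = -(-96733)*(433224 + (-1/74827 + 46977)*155540) = -(-96733)*(433224 + (3515147978/74827)*155540) = -(-96733)*(433224 + 546746116498120/74827) = -(-96733)*546778533350368/74827 = -1*(-52891527866581147744/74827) = 52891527866581147744/74827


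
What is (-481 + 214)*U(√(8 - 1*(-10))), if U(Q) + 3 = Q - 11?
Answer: 3738 - 801*√2 ≈ 2605.2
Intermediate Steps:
U(Q) = -14 + Q (U(Q) = -3 + (Q - 11) = -3 + (-11 + Q) = -14 + Q)
(-481 + 214)*U(√(8 - 1*(-10))) = (-481 + 214)*(-14 + √(8 - 1*(-10))) = -267*(-14 + √(8 + 10)) = -267*(-14 + √18) = -267*(-14 + 3*√2) = 3738 - 801*√2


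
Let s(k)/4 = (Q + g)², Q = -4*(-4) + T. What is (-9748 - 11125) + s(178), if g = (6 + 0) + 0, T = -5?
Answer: -19717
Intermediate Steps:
Q = 11 (Q = -4*(-4) - 5 = 16 - 5 = 11)
g = 6 (g = 6 + 0 = 6)
s(k) = 1156 (s(k) = 4*(11 + 6)² = 4*17² = 4*289 = 1156)
(-9748 - 11125) + s(178) = (-9748 - 11125) + 1156 = -20873 + 1156 = -19717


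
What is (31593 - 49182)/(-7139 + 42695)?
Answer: -5863/11852 ≈ -0.49468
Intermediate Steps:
(31593 - 49182)/(-7139 + 42695) = -17589/35556 = -17589*1/35556 = -5863/11852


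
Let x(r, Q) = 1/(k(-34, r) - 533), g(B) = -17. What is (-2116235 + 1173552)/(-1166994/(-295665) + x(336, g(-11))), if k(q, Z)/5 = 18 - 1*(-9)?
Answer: -36976636979870/154722649 ≈ -2.3899e+5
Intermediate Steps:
k(q, Z) = 135 (k(q, Z) = 5*(18 - 1*(-9)) = 5*(18 + 9) = 5*27 = 135)
x(r, Q) = -1/398 (x(r, Q) = 1/(135 - 533) = 1/(-398) = -1/398)
(-2116235 + 1173552)/(-1166994/(-295665) + x(336, g(-11))) = (-2116235 + 1173552)/(-1166994/(-295665) - 1/398) = -942683/(-1166994*(-1/295665) - 1/398) = -942683/(388998/98555 - 1/398) = -942683/154722649/39224890 = -942683*39224890/154722649 = -36976636979870/154722649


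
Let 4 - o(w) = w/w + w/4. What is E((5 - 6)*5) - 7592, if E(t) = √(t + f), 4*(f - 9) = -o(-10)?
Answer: -7592 + √42/4 ≈ -7590.4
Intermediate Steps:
o(w) = 3 - w/4 (o(w) = 4 - (w/w + w/4) = 4 - (1 + w*(¼)) = 4 - (1 + w/4) = 4 + (-1 - w/4) = 3 - w/4)
f = 61/8 (f = 9 + (-(3 - ¼*(-10)))/4 = 9 + (-(3 + 5/2))/4 = 9 + (-1*11/2)/4 = 9 + (¼)*(-11/2) = 9 - 11/8 = 61/8 ≈ 7.6250)
E(t) = √(61/8 + t) (E(t) = √(t + 61/8) = √(61/8 + t))
E((5 - 6)*5) - 7592 = √(122 + 16*((5 - 6)*5))/4 - 7592 = √(122 + 16*(-1*5))/4 - 7592 = √(122 + 16*(-5))/4 - 7592 = √(122 - 80)/4 - 7592 = √42/4 - 7592 = -7592 + √42/4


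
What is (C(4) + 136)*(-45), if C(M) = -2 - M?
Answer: -5850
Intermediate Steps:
(C(4) + 136)*(-45) = ((-2 - 1*4) + 136)*(-45) = ((-2 - 4) + 136)*(-45) = (-6 + 136)*(-45) = 130*(-45) = -5850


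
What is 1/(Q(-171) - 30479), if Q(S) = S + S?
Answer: -1/30821 ≈ -3.2445e-5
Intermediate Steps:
Q(S) = 2*S
1/(Q(-171) - 30479) = 1/(2*(-171) - 30479) = 1/(-342 - 30479) = 1/(-30821) = -1/30821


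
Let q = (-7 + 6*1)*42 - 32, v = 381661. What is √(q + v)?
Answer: 41*√227 ≈ 617.73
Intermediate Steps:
q = -74 (q = (-7 + 6)*42 - 32 = -1*42 - 32 = -42 - 32 = -74)
√(q + v) = √(-74 + 381661) = √381587 = 41*√227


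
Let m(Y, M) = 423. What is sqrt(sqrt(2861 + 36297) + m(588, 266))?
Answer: sqrt(423 + sqrt(39158)) ≈ 24.918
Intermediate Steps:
sqrt(sqrt(2861 + 36297) + m(588, 266)) = sqrt(sqrt(2861 + 36297) + 423) = sqrt(sqrt(39158) + 423) = sqrt(423 + sqrt(39158))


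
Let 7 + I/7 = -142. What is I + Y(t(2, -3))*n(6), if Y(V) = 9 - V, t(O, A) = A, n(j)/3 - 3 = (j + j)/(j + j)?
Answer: -899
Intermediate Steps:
n(j) = 12 (n(j) = 9 + 3*((j + j)/(j + j)) = 9 + 3*((2*j)/((2*j))) = 9 + 3*((2*j)*(1/(2*j))) = 9 + 3*1 = 9 + 3 = 12)
I = -1043 (I = -49 + 7*(-142) = -49 - 994 = -1043)
I + Y(t(2, -3))*n(6) = -1043 + (9 - 1*(-3))*12 = -1043 + (9 + 3)*12 = -1043 + 12*12 = -1043 + 144 = -899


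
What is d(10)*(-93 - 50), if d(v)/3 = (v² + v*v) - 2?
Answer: -84942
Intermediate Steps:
d(v) = -6 + 6*v² (d(v) = 3*((v² + v*v) - 2) = 3*((v² + v²) - 2) = 3*(2*v² - 2) = 3*(-2 + 2*v²) = -6 + 6*v²)
d(10)*(-93 - 50) = (-6 + 6*10²)*(-93 - 50) = (-6 + 6*100)*(-143) = (-6 + 600)*(-143) = 594*(-143) = -84942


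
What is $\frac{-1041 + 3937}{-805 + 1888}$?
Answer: $\frac{2896}{1083} \approx 2.6741$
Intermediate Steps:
$\frac{-1041 + 3937}{-805 + 1888} = \frac{2896}{1083}$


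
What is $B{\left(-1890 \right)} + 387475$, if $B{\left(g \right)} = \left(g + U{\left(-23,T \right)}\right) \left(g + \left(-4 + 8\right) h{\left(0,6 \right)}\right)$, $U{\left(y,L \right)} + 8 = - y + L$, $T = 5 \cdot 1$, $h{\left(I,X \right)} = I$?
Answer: $3921775$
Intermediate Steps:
$T = 5$
$U{\left(y,L \right)} = -8 + L - y$ ($U{\left(y,L \right)} = -8 + \left(- y + L\right) = -8 + \left(L - y\right) = -8 + L - y$)
$B{\left(g \right)} = g \left(20 + g\right)$ ($B{\left(g \right)} = \left(g - -20\right) \left(g + \left(-4 + 8\right) 0\right) = \left(g + \left(-8 + 5 + 23\right)\right) \left(g + 4 \cdot 0\right) = \left(g + 20\right) \left(g + 0\right) = \left(20 + g\right) g = g \left(20 + g\right)$)
$B{\left(-1890 \right)} + 387475 = - 1890 \left(20 - 1890\right) + 387475 = \left(-1890\right) \left(-1870\right) + 387475 = 3534300 + 387475 = 3921775$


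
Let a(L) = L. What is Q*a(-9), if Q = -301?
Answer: 2709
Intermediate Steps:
Q*a(-9) = -301*(-9) = 2709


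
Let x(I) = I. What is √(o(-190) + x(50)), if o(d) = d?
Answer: 2*I*√35 ≈ 11.832*I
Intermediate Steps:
√(o(-190) + x(50)) = √(-190 + 50) = √(-140) = 2*I*√35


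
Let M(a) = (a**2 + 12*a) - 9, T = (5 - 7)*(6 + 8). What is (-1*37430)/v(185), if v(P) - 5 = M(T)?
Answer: -18715/222 ≈ -84.302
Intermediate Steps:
T = -28 (T = -2*14 = -28)
M(a) = -9 + a**2 + 12*a
v(P) = 444 (v(P) = 5 + (-9 + (-28)**2 + 12*(-28)) = 5 + (-9 + 784 - 336) = 5 + 439 = 444)
(-1*37430)/v(185) = -1*37430/444 = -37430*1/444 = -18715/222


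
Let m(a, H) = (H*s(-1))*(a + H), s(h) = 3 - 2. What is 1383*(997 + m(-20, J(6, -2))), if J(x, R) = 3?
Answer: 1308318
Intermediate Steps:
s(h) = 1
m(a, H) = H*(H + a) (m(a, H) = (H*1)*(a + H) = H*(H + a))
1383*(997 + m(-20, J(6, -2))) = 1383*(997 + 3*(3 - 20)) = 1383*(997 + 3*(-17)) = 1383*(997 - 51) = 1383*946 = 1308318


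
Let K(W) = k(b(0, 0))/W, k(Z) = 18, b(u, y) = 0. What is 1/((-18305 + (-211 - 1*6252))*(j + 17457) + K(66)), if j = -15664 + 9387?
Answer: -11/3045968637 ≈ -3.6113e-9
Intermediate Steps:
j = -6277
K(W) = 18/W
1/((-18305 + (-211 - 1*6252))*(j + 17457) + K(66)) = 1/((-18305 + (-211 - 1*6252))*(-6277 + 17457) + 18/66) = 1/((-18305 + (-211 - 6252))*11180 + 18*(1/66)) = 1/((-18305 - 6463)*11180 + 3/11) = 1/(-24768*11180 + 3/11) = 1/(-276906240 + 3/11) = 1/(-3045968637/11) = -11/3045968637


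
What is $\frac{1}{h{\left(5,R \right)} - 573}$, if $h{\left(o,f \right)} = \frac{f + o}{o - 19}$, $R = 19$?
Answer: $- \frac{7}{4023} \approx -0.00174$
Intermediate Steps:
$h{\left(o,f \right)} = \frac{f + o}{-19 + o}$
$\frac{1}{h{\left(5,R \right)} - 573} = \frac{1}{\frac{19 + 5}{-19 + 5} - 573} = \frac{1}{\frac{1}{-14} \cdot 24 - 573} = \frac{1}{\left(- \frac{1}{14}\right) 24 - 573} = \frac{1}{- \frac{12}{7} - 573} = \frac{1}{- \frac{4023}{7}} = - \frac{7}{4023}$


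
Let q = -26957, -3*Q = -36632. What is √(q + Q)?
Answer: I*√132717/3 ≈ 121.43*I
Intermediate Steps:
Q = 36632/3 (Q = -⅓*(-36632) = 36632/3 ≈ 12211.)
√(q + Q) = √(-26957 + 36632/3) = √(-44239/3) = I*√132717/3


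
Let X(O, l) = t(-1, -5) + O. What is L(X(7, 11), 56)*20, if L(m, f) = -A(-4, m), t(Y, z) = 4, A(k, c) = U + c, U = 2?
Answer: -260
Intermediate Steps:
A(k, c) = 2 + c
X(O, l) = 4 + O
L(m, f) = -2 - m (L(m, f) = -(2 + m) = -2 - m)
L(X(7, 11), 56)*20 = (-2 - (4 + 7))*20 = (-2 - 1*11)*20 = (-2 - 11)*20 = -13*20 = -260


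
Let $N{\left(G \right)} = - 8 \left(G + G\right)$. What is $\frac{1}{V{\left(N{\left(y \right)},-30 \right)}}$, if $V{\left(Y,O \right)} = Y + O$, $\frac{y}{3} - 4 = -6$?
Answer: $\frac{1}{66} \approx 0.015152$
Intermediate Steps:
$y = -6$ ($y = 12 + 3 \left(-6\right) = 12 - 18 = -6$)
$N{\left(G \right)} = - 16 G$ ($N{\left(G \right)} = - 8 \cdot 2 G = - 16 G$)
$V{\left(Y,O \right)} = O + Y$
$\frac{1}{V{\left(N{\left(y \right)},-30 \right)}} = \frac{1}{-30 - -96} = \frac{1}{-30 + 96} = \frac{1}{66}$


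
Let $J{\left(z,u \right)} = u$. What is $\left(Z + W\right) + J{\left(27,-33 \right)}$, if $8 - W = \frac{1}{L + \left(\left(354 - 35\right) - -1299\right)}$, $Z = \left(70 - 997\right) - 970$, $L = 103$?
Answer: $- \frac{3307763}{1721} \approx -1922.0$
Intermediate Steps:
$Z = -1897$ ($Z = -927 - 970 = -1897$)
$W = \frac{13767}{1721}$ ($W = 8 - \frac{1}{103 + \left(\left(354 - 35\right) - -1299\right)} = 8 - \frac{1}{103 + \left(319 + 1299\right)} = 8 - \frac{1}{103 + 1618} = 8 - \frac{1}{1721} = \frac{13767}{1721} \approx 7.9994$)
$\left(Z + W\right) + J{\left(27,-33 \right)} = \left(-1897 + \frac{13767}{1721}\right) - 33 = - \frac{3250970}{1721} - 33 = - \frac{3307763}{1721}$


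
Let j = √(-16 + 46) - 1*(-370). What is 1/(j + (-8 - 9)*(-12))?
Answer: 287/164723 - √30/329446 ≈ 0.0017257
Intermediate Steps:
j = 370 + √30 (j = √30 + 370 = 370 + √30 ≈ 375.48)
1/(j + (-8 - 9)*(-12)) = 1/((370 + √30) + (-8 - 9)*(-12)) = 1/((370 + √30) - 17*(-12)) = 1/((370 + √30) + 204) = 1/(574 + √30)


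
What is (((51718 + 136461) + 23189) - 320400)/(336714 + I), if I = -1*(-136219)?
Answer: -109032/472933 ≈ -0.23054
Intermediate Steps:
I = 136219
(((51718 + 136461) + 23189) - 320400)/(336714 + I) = (((51718 + 136461) + 23189) - 320400)/(336714 + 136219) = ((188179 + 23189) - 320400)/472933 = (211368 - 320400)*(1/472933) = -109032*1/472933 = -109032/472933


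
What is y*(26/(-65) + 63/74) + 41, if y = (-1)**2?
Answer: 15337/370 ≈ 41.451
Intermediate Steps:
y = 1
y*(26/(-65) + 63/74) + 41 = 1*(26/(-65) + 63/74) + 41 = 1*(26*(-1/65) + 63*(1/74)) + 41 = 1*(-2/5 + 63/74) + 41 = 1*(167/370) + 41 = 167/370 + 41 = 15337/370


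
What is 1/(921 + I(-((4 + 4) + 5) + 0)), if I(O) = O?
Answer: 1/908 ≈ 0.0011013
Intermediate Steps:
1/(921 + I(-((4 + 4) + 5) + 0)) = 1/(921 + (-((4 + 4) + 5) + 0)) = 1/(921 + (-(8 + 5) + 0)) = 1/(921 + (-1*13 + 0)) = 1/(921 + (-13 + 0)) = 1/(921 - 13) = 1/908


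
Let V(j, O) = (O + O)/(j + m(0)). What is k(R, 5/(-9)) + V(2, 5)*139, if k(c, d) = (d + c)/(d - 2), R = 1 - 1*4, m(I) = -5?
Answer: -31874/69 ≈ -461.94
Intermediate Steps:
R = -3 (R = 1 - 4 = -3)
k(c, d) = (c + d)/(-2 + d)
V(j, O) = 2*O/(-5 + j) (V(j, O) = (O + O)/(j - 5) = (2*O)/(-5 + j) = 2*O/(-5 + j))
k(R, 5/(-9)) + V(2, 5)*139 = (-3 + 5/(-9))/(-2 + 5/(-9)) + (2*5/(-5 + 2))*139 = (-3 + 5*(-1/9))/(-2 + 5*(-1/9)) + (2*5/(-3))*139 = (-3 - 5/9)/(-2 - 5/9) + (2*5*(-1/3))*139 = -32/9/(-23/9) - 10/3*139 = -9/23*(-32/9) - 1390/3 = 32/23 - 1390/3 = -31874/69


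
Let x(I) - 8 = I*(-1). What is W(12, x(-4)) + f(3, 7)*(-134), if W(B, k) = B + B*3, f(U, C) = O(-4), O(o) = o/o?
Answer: -86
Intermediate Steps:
O(o) = 1
f(U, C) = 1
x(I) = 8 - I (x(I) = 8 + I*(-1) = 8 - I)
W(B, k) = 4*B (W(B, k) = B + 3*B = 4*B)
W(12, x(-4)) + f(3, 7)*(-134) = 4*12 + 1*(-134) = 48 - 134 = -86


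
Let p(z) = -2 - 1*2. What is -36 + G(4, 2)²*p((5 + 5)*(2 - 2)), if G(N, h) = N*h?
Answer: -292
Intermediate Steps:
p(z) = -4 (p(z) = -2 - 2 = -4)
-36 + G(4, 2)²*p((5 + 5)*(2 - 2)) = -36 + (4*2)²*(-4) = -36 + 8²*(-4) = -36 + 64*(-4) = -36 - 256 = -292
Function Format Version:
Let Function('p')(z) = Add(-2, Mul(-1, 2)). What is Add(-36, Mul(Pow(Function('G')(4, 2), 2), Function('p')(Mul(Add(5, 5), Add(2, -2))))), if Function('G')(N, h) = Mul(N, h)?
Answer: -292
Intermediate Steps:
Function('p')(z) = -4 (Function('p')(z) = Add(-2, -2) = -4)
Add(-36, Mul(Pow(Function('G')(4, 2), 2), Function('p')(Mul(Add(5, 5), Add(2, -2))))) = Add(-36, Mul(Pow(Mul(4, 2), 2), -4)) = Add(-36, Mul(Pow(8, 2), -4)) = Add(-36, Mul(64, -4)) = Add(-36, -256) = -292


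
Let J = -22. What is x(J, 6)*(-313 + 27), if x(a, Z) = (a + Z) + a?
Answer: 10868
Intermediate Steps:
x(a, Z) = Z + 2*a (x(a, Z) = (Z + a) + a = Z + 2*a)
x(J, 6)*(-313 + 27) = (6 + 2*(-22))*(-313 + 27) = (6 - 44)*(-286) = -38*(-286) = 10868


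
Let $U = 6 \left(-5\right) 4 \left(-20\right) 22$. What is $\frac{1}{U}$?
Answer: $\frac{1}{52800} \approx 1.8939 \cdot 10^{-5}$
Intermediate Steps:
$U = 52800$ ($U = \left(-30\right) 4 \left(-20\right) 22 = \left(-120\right) \left(-20\right) 22 = 2400 \cdot 22 = 52800$)
$\frac{1}{U} = \frac{1}{52800}$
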